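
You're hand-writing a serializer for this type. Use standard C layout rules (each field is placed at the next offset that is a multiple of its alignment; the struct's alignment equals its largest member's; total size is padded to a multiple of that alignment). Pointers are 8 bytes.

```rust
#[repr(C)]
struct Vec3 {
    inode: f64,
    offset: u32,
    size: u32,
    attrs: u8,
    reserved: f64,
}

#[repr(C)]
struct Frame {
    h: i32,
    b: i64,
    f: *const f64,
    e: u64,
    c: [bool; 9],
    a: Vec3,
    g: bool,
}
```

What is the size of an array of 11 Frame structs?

968

Vec3: inode at 0 (size 8, align 8) → ends 8; offset at 8 (size 4, align 4) → ends 12; size at 12 (size 4, align 4) → ends 16; attrs at 16 (size 1, align 1) → ends 17; pad 7 to align 8 for reserved; reserved at 24 (size 8, align 8) → ends 32; total 32 bytes, alignment 8
h at 0 (size 4, align 4) → ends 4
pad 4 to align 8 for b
b at 8 (size 8, align 8) → ends 16
f at 16 (size 8, align 8) → ends 24
e at 24 (size 8, align 8) → ends 32
c at 32 (size 9, align 1) → ends 41
pad 7 to align 8 for a
a at 48 (size 32, align 8) → ends 80
g at 80 (size 1, align 1) → ends 81
tail pad 7 to reach multiple of 8
total 88 bytes, alignment 8
array of 11: 11 × 88 = 968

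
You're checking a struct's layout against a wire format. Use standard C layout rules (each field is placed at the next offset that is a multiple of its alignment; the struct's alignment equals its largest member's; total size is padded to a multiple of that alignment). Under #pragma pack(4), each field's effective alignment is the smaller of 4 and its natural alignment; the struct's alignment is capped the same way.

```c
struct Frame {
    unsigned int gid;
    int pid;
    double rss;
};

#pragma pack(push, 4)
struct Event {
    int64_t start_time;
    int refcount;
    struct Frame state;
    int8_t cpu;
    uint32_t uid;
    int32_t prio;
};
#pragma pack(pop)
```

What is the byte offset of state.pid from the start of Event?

16

Frame: 0..4  gid  (4B, 4-aligned); 4..8  pid  (4B, 4-aligned); 8..16  rss  (8B, 8-aligned); sizeof = 16, alignof = 8
0..8  start_time  (8B, 4-aligned)
8..12  refcount  (4B, 4-aligned)
12..28  state  (16B, 4-aligned)
within Frame: pid at 4
12 + 4 = 16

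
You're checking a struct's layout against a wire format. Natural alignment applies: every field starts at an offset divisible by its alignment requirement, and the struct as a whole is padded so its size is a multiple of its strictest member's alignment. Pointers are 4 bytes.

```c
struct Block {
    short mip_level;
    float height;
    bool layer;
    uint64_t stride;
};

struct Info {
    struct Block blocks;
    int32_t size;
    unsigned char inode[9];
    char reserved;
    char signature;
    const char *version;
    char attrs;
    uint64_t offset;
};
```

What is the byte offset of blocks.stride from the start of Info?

16

Block: 0..2  mip_level  (2B, 2-aligned); 2..4  -- padding (2B); 4..8  height  (4B, 4-aligned); 8..9  layer  (1B, 1-aligned); 9..16  -- padding (7B); 16..24  stride  (8B, 8-aligned); sizeof = 24, alignof = 8
0..24  blocks  (24B, 8-aligned)
within Block: stride at 16
0 + 16 = 16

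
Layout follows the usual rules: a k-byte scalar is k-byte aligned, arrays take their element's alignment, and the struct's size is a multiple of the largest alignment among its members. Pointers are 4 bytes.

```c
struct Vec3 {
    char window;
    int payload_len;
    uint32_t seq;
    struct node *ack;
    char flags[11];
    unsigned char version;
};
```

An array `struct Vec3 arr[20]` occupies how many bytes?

560

0..1  window  (1B, 1-aligned)
1..4  -- padding (3B)
4..8  payload_len  (4B, 4-aligned)
8..12  seq  (4B, 4-aligned)
12..16  ack  (4B, 4-aligned)
16..27  flags  (11B, 1-aligned)
27..28  version  (1B, 1-aligned)
sizeof = 28, alignof = 4
array of 20: 20 × 28 = 560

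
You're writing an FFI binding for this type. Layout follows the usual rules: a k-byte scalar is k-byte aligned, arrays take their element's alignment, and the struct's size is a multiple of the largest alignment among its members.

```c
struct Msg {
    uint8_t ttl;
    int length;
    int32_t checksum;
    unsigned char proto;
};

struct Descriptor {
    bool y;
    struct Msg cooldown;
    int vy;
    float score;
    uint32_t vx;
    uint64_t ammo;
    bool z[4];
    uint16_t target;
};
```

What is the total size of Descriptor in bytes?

Msg: ttl at 0 (size 1, align 1) → ends 1; pad 3 to align 4 for length; length at 4 (size 4, align 4) → ends 8; checksum at 8 (size 4, align 4) → ends 12; proto at 12 (size 1, align 1) → ends 13; tail pad 3 to reach multiple of 4; total 16 bytes, alignment 4
y at 0 (size 1, align 1) → ends 1
pad 3 to align 4 for cooldown
cooldown at 4 (size 16, align 4) → ends 20
vy at 20 (size 4, align 4) → ends 24
score at 24 (size 4, align 4) → ends 28
vx at 28 (size 4, align 4) → ends 32
ammo at 32 (size 8, align 8) → ends 40
z at 40 (size 4, align 1) → ends 44
target at 44 (size 2, align 2) → ends 46
tail pad 2 to reach multiple of 8
total 48 bytes, alignment 8

48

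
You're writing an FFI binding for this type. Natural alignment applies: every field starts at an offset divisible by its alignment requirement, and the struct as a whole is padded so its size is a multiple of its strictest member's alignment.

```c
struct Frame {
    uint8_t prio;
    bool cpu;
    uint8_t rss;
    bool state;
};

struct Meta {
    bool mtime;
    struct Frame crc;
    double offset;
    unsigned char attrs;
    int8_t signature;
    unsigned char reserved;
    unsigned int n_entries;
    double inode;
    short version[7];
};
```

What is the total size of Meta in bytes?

48

Frame: 0..1  prio  (1B, 1-aligned); 1..2  cpu  (1B, 1-aligned); 2..3  rss  (1B, 1-aligned); 3..4  state  (1B, 1-aligned); sizeof = 4, alignof = 1
0..1  mtime  (1B, 1-aligned)
1..5  crc  (4B, 1-aligned)
5..8  -- padding (3B)
8..16  offset  (8B, 8-aligned)
16..17  attrs  (1B, 1-aligned)
17..18  signature  (1B, 1-aligned)
18..19  reserved  (1B, 1-aligned)
19..20  -- padding (1B)
20..24  n_entries  (4B, 4-aligned)
24..32  inode  (8B, 8-aligned)
32..46  version  (14B, 2-aligned)
46..48  -- tail padding (2B)
sizeof = 48, alignof = 8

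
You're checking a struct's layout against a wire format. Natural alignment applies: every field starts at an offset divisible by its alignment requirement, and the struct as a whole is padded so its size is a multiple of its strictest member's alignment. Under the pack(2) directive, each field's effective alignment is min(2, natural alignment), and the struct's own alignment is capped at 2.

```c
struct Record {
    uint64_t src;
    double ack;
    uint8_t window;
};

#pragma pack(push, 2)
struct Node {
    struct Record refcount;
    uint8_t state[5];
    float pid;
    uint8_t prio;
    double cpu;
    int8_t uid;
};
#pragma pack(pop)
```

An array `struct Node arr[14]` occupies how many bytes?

Record: @0: src [8B, align 8] → 8; @8: ack [8B, align 8] → 16; @16: window [1B, align 1] → 17; +7 tail pad (align 8); size 24, align 8
@0: refcount [24B, align 2] → 24
@24: state [5B, align 1] → 29
+1 pad (align 2)
@30: pid [4B, align 2] → 34
@34: prio [1B, align 1] → 35
+1 pad (align 2)
@36: cpu [8B, align 2] → 44
@44: uid [1B, align 1] → 45
+1 tail pad (align 2)
size 46, align 2
array of 14: 14 × 46 = 644

644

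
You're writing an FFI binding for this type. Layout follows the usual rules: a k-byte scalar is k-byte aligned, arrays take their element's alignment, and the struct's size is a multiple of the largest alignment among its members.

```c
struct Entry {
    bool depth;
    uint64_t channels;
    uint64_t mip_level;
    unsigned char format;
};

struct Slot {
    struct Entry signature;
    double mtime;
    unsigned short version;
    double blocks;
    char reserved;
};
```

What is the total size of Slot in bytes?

64

Entry: @0: depth [1B, align 1] → 1; +7 pad (align 8); @8: channels [8B, align 8] → 16; @16: mip_level [8B, align 8] → 24; @24: format [1B, align 1] → 25; +7 tail pad (align 8); size 32, align 8
@0: signature [32B, align 8] → 32
@32: mtime [8B, align 8] → 40
@40: version [2B, align 2] → 42
+6 pad (align 8)
@48: blocks [8B, align 8] → 56
@56: reserved [1B, align 1] → 57
+7 tail pad (align 8)
size 64, align 8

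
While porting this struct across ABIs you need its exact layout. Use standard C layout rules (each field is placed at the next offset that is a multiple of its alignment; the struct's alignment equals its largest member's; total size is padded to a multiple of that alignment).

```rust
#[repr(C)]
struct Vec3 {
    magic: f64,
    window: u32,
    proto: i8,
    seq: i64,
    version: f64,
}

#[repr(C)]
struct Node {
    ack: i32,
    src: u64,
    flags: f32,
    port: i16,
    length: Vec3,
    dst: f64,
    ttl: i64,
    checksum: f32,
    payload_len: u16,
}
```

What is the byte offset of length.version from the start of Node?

Vec3: @0: magic [8B, align 8] → 8; @8: window [4B, align 4] → 12; @12: proto [1B, align 1] → 13; +3 pad (align 8); @16: seq [8B, align 8] → 24; @24: version [8B, align 8] → 32; size 32, align 8
@0: ack [4B, align 4] → 4
+4 pad (align 8)
@8: src [8B, align 8] → 16
@16: flags [4B, align 4] → 20
@20: port [2B, align 2] → 22
+2 pad (align 8)
@24: length [32B, align 8] → 56
within Vec3: version at 24
24 + 24 = 48

48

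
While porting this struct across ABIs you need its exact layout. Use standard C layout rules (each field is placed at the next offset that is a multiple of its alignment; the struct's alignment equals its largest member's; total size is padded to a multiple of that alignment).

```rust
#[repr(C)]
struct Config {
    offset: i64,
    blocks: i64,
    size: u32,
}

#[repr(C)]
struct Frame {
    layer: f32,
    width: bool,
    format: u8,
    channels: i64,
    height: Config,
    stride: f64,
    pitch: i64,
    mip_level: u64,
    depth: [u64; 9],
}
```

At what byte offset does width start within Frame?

Config: 0..8  offset  (8B, 8-aligned); 8..16  blocks  (8B, 8-aligned); 16..20  size  (4B, 4-aligned); 20..24  -- tail padding (4B); sizeof = 24, alignof = 8
0..4  layer  (4B, 4-aligned)
4..5  width  (1B, 1-aligned)

4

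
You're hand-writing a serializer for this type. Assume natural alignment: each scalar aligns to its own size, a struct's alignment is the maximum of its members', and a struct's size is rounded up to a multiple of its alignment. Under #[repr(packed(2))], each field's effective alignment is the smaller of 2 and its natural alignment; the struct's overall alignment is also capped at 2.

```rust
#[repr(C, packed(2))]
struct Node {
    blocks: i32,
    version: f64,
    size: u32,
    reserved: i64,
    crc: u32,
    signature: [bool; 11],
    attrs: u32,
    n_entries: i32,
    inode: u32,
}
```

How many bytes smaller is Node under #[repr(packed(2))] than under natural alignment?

12

natural layout:
  0..4  blocks  (4B, 4-aligned)
  4..8  -- padding (4B)
  8..16  version  (8B, 8-aligned)
  16..20  size  (4B, 4-aligned)
  20..24  -- padding (4B)
  24..32  reserved  (8B, 8-aligned)
  32..36  crc  (4B, 4-aligned)
  36..47  signature  (11B, 1-aligned)
  47..48  -- padding (1B)
  48..52  attrs  (4B, 4-aligned)
  52..56  n_entries  (4B, 4-aligned)
  56..60  inode  (4B, 4-aligned)
  60..64  -- tail padding (4B)
  sizeof = 64, alignof = 8
packed(2) layout:
  0..4  blocks  (4B, 2-aligned)
  4..12  version  (8B, 2-aligned)
  12..16  size  (4B, 2-aligned)
  16..24  reserved  (8B, 2-aligned)
  24..28  crc  (4B, 2-aligned)
  28..39  signature  (11B, 1-aligned)
  39..40  -- padding (1B)
  40..44  attrs  (4B, 2-aligned)
  44..48  n_entries  (4B, 2-aligned)
  48..52  inode  (4B, 2-aligned)
  sizeof = 52, alignof = 2
64 − 52 = 12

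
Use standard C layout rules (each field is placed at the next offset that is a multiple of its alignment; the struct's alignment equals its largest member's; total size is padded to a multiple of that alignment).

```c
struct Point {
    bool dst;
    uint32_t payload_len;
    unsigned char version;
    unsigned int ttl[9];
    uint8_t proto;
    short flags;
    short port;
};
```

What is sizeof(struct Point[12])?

0..1  dst  (1B, 1-aligned)
1..4  -- padding (3B)
4..8  payload_len  (4B, 4-aligned)
8..9  version  (1B, 1-aligned)
9..12  -- padding (3B)
12..48  ttl  (36B, 4-aligned)
48..49  proto  (1B, 1-aligned)
49..50  -- padding (1B)
50..52  flags  (2B, 2-aligned)
52..54  port  (2B, 2-aligned)
54..56  -- tail padding (2B)
sizeof = 56, alignof = 4
array of 12: 12 × 56 = 672

672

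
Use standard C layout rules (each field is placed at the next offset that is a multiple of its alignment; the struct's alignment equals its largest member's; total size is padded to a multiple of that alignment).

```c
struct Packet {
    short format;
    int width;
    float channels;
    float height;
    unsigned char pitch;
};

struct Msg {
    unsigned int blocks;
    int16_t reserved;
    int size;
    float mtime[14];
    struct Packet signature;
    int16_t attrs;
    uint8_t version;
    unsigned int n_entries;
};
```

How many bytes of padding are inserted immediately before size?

Packet: @0: format [2B, align 2] → 2; +2 pad (align 4); @4: width [4B, align 4] → 8; @8: channels [4B, align 4] → 12; @12: height [4B, align 4] → 16; @16: pitch [1B, align 1] → 17; +3 tail pad (align 4); size 20, align 4
@0: blocks [4B, align 4] → 4
@4: reserved [2B, align 2] → 6
+2 pad (align 4)
@8: size [4B, align 4] → 12

2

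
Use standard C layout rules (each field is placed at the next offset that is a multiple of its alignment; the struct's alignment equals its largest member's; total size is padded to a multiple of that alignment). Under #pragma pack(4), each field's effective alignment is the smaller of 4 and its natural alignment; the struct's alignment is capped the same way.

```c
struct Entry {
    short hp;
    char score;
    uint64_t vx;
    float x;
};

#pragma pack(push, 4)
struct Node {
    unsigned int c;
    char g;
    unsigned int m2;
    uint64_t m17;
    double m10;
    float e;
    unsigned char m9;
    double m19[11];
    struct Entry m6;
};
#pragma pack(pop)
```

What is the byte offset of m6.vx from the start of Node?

132

Entry: @0: hp [2B, align 2] → 2; @2: score [1B, align 1] → 3; +5 pad (align 8); @8: vx [8B, align 8] → 16; @16: x [4B, align 4] → 20; +4 tail pad (align 8); size 24, align 8
@0: c [4B, align 4] → 4
@4: g [1B, align 1] → 5
+3 pad (align 4)
@8: m2 [4B, align 4] → 12
@12: m17 [8B, align 4] → 20
@20: m10 [8B, align 4] → 28
@28: e [4B, align 4] → 32
@32: m9 [1B, align 1] → 33
+3 pad (align 4)
@36: m19 [88B, align 4] → 124
@124: m6 [24B, align 4] → 148
within Entry: vx at 8
124 + 8 = 132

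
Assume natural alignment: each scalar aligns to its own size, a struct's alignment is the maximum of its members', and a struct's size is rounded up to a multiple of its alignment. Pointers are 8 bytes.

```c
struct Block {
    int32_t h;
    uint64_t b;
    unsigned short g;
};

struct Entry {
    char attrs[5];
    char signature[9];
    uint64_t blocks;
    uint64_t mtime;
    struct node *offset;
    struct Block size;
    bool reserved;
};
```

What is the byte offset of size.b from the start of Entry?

Block: h at 0 (size 4, align 4) → ends 4; pad 4 to align 8 for b; b at 8 (size 8, align 8) → ends 16; g at 16 (size 2, align 2) → ends 18; tail pad 6 to reach multiple of 8; total 24 bytes, alignment 8
attrs at 0 (size 5, align 1) → ends 5
signature at 5 (size 9, align 1) → ends 14
pad 2 to align 8 for blocks
blocks at 16 (size 8, align 8) → ends 24
mtime at 24 (size 8, align 8) → ends 32
offset at 32 (size 8, align 8) → ends 40
size at 40 (size 24, align 8) → ends 64
within Block: b at 8
40 + 8 = 48

48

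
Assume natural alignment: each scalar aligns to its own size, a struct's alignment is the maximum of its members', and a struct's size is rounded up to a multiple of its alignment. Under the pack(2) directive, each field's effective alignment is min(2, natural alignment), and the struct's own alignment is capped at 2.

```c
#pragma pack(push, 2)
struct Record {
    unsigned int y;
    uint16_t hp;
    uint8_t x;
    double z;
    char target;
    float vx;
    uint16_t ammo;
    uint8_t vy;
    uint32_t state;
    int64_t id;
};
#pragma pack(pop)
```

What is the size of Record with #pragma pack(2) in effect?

38

0..4  y  (4B, 2-aligned)
4..6  hp  (2B, 2-aligned)
6..7  x  (1B, 1-aligned)
7..8  -- padding (1B)
8..16  z  (8B, 2-aligned)
16..17  target  (1B, 1-aligned)
17..18  -- padding (1B)
18..22  vx  (4B, 2-aligned)
22..24  ammo  (2B, 2-aligned)
24..25  vy  (1B, 1-aligned)
25..26  -- padding (1B)
26..30  state  (4B, 2-aligned)
30..38  id  (8B, 2-aligned)
sizeof = 38, alignof = 2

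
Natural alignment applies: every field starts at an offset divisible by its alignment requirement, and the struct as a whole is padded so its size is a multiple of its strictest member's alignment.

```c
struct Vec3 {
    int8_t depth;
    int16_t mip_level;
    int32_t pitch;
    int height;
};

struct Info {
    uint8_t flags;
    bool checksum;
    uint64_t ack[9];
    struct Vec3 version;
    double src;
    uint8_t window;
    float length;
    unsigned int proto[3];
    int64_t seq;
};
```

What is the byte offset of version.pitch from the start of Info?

84

Vec3: @0: depth [1B, align 1] → 1; +1 pad (align 2); @2: mip_level [2B, align 2] → 4; @4: pitch [4B, align 4] → 8; @8: height [4B, align 4] → 12; size 12, align 4
@0: flags [1B, align 1] → 1
@1: checksum [1B, align 1] → 2
+6 pad (align 8)
@8: ack [72B, align 8] → 80
@80: version [12B, align 4] → 92
within Vec3: pitch at 4
80 + 4 = 84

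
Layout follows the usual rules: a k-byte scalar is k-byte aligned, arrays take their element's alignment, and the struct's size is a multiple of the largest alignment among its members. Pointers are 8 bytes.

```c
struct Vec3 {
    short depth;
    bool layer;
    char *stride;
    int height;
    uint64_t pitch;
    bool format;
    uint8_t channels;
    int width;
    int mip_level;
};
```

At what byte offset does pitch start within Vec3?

depth at 0 (size 2, align 2) → ends 2
layer at 2 (size 1, align 1) → ends 3
pad 5 to align 8 for stride
stride at 8 (size 8, align 8) → ends 16
height at 16 (size 4, align 4) → ends 20
pad 4 to align 8 for pitch
pitch at 24 (size 8, align 8) → ends 32

24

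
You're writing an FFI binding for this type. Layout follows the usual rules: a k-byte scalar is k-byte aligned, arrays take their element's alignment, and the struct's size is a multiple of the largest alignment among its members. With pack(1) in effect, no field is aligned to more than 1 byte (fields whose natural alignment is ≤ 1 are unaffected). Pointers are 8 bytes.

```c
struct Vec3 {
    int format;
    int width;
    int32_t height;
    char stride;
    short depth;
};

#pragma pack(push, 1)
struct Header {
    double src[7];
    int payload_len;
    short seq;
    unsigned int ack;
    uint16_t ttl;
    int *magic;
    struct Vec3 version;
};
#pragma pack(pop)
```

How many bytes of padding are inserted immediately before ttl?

0

Vec3: 0..4  format  (4B, 4-aligned); 4..8  width  (4B, 4-aligned); 8..12  height  (4B, 4-aligned); 12..13  stride  (1B, 1-aligned); 13..14  -- padding (1B); 14..16  depth  (2B, 2-aligned); sizeof = 16, alignof = 4
0..56  src  (56B, 1-aligned)
56..60  payload_len  (4B, 1-aligned)
60..62  seq  (2B, 1-aligned)
62..66  ack  (4B, 1-aligned)
66..68  ttl  (2B, 1-aligned)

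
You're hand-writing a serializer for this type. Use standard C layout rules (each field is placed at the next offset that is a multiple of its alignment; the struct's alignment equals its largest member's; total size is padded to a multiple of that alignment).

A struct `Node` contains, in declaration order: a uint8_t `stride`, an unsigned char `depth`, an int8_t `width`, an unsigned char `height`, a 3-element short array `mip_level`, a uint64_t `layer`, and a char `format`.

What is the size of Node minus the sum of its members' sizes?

13

@0: stride [1B, align 1] → 1
@1: depth [1B, align 1] → 2
@2: width [1B, align 1] → 3
@3: height [1B, align 1] → 4
@4: mip_level [6B, align 2] → 10
+6 pad (align 8)
@16: layer [8B, align 8] → 24
@24: format [1B, align 1] → 25
+7 tail pad (align 8)
size 32, align 8
data bytes 19, size 32 → padding 13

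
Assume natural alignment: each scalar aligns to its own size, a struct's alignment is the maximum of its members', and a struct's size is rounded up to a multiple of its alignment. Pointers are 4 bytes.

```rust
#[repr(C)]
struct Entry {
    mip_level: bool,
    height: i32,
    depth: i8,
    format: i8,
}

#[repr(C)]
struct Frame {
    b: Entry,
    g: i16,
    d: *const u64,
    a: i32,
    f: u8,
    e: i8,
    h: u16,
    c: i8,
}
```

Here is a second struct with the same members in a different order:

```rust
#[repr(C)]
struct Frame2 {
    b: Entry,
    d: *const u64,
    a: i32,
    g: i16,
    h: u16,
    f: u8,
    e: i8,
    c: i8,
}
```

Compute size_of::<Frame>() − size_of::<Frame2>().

Entry: @0: mip_level [1B, align 1] → 1; +3 pad (align 4); @4: height [4B, align 4] → 8; @8: depth [1B, align 1] → 9; @9: format [1B, align 1] → 10; +2 tail pad (align 4); size 12, align 4
@0: b [12B, align 4] → 12
@12: g [2B, align 2] → 14
+2 pad (align 4)
@16: d [4B, align 4] → 20
@20: a [4B, align 4] → 24
@24: f [1B, align 1] → 25
@25: e [1B, align 1] → 26
@26: h [2B, align 2] → 28
@28: c [1B, align 1] → 29
+3 tail pad (align 4)
size 32, align 4
— Frame2 —
@0: b [12B, align 4] → 12
@12: d [4B, align 4] → 16
@16: a [4B, align 4] → 20
@20: g [2B, align 2] → 22
@22: h [2B, align 2] → 24
@24: f [1B, align 1] → 25
@25: e [1B, align 1] → 26
@26: c [1B, align 1] → 27
+1 tail pad (align 4)
size 28, align 4
32 − 28 = 4

4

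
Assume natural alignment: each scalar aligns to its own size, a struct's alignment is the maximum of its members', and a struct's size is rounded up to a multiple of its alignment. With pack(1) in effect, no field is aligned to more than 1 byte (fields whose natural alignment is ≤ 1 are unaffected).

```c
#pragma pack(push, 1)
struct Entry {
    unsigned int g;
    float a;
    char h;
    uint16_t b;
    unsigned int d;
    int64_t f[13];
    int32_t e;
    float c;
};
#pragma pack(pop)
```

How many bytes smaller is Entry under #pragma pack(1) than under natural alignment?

natural layout:
  g at 0 (size 4, align 4) → ends 4
  a at 4 (size 4, align 4) → ends 8
  h at 8 (size 1, align 1) → ends 9
  pad 1 to align 2 for b
  b at 10 (size 2, align 2) → ends 12
  d at 12 (size 4, align 4) → ends 16
  f at 16 (size 104, align 8) → ends 120
  e at 120 (size 4, align 4) → ends 124
  c at 124 (size 4, align 4) → ends 128
  total 128 bytes, alignment 8
packed(1) layout:
  g at 0 (size 4, align 1) → ends 4
  a at 4 (size 4, align 1) → ends 8
  h at 8 (size 1, align 1) → ends 9
  b at 9 (size 2, align 1) → ends 11
  d at 11 (size 4, align 1) → ends 15
  f at 15 (size 104, align 1) → ends 119
  e at 119 (size 4, align 1) → ends 123
  c at 123 (size 4, align 1) → ends 127
  total 127 bytes, alignment 1
128 − 127 = 1

1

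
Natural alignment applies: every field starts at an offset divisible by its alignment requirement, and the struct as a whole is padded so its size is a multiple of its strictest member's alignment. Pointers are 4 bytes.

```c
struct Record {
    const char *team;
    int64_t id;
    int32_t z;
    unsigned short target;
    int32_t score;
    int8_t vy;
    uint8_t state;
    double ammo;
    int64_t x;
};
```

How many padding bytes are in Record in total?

8

@0: team [4B, align 4] → 4
+4 pad (align 8)
@8: id [8B, align 8] → 16
@16: z [4B, align 4] → 20
@20: target [2B, align 2] → 22
+2 pad (align 4)
@24: score [4B, align 4] → 28
@28: vy [1B, align 1] → 29
@29: state [1B, align 1] → 30
+2 pad (align 8)
@32: ammo [8B, align 8] → 40
@40: x [8B, align 8] → 48
size 48, align 8
data bytes 40, size 48 → padding 8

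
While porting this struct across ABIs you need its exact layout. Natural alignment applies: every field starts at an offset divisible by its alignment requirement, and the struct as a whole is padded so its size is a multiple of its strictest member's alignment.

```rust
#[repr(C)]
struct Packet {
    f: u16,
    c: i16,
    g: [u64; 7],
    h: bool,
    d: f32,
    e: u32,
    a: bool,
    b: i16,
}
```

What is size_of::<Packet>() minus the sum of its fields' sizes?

f at 0 (size 2, align 2) → ends 2
c at 2 (size 2, align 2) → ends 4
pad 4 to align 8 for g
g at 8 (size 56, align 8) → ends 64
h at 64 (size 1, align 1) → ends 65
pad 3 to align 4 for d
d at 68 (size 4, align 4) → ends 72
e at 72 (size 4, align 4) → ends 76
a at 76 (size 1, align 1) → ends 77
pad 1 to align 2 for b
b at 78 (size 2, align 2) → ends 80
total 80 bytes, alignment 8
data bytes 72, size 80 → padding 8

8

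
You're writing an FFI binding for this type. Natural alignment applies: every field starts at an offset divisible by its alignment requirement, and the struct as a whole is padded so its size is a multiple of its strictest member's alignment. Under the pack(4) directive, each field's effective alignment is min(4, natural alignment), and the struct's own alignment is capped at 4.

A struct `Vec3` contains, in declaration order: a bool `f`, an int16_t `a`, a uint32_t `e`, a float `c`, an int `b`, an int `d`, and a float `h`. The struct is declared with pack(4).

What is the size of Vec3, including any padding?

f at 0 (size 1, align 1) → ends 1
pad 1 to align 2 for a
a at 2 (size 2, align 2) → ends 4
e at 4 (size 4, align 4) → ends 8
c at 8 (size 4, align 4) → ends 12
b at 12 (size 4, align 4) → ends 16
d at 16 (size 4, align 4) → ends 20
h at 20 (size 4, align 4) → ends 24
total 24 bytes, alignment 4

24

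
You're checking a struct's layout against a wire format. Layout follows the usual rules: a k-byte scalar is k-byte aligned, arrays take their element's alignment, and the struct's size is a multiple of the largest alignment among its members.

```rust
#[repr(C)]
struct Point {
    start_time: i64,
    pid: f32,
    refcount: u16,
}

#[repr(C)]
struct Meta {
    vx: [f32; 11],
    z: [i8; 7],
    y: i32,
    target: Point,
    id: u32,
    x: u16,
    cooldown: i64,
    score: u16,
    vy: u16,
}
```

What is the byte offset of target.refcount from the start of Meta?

Point: @0: start_time [8B, align 8] → 8; @8: pid [4B, align 4] → 12; @12: refcount [2B, align 2] → 14; +2 tail pad (align 8); size 16, align 8
@0: vx [44B, align 4] → 44
@44: z [7B, align 1] → 51
+1 pad (align 4)
@52: y [4B, align 4] → 56
@56: target [16B, align 8] → 72
within Point: refcount at 12
56 + 12 = 68

68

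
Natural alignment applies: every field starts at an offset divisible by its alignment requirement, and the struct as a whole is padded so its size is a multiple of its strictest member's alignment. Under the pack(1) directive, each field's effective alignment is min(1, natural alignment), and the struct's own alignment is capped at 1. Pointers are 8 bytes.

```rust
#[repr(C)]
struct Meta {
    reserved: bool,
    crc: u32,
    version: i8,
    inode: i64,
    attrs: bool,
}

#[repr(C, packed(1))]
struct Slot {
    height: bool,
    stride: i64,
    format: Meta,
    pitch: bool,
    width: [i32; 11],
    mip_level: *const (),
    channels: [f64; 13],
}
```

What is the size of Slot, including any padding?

Meta: 0..1  reserved  (1B, 1-aligned); 1..4  -- padding (3B); 4..8  crc  (4B, 4-aligned); 8..9  version  (1B, 1-aligned); 9..16  -- padding (7B); 16..24  inode  (8B, 8-aligned); 24..25  attrs  (1B, 1-aligned); 25..32  -- tail padding (7B); sizeof = 32, alignof = 8
0..1  height  (1B, 1-aligned)
1..9  stride  (8B, 1-aligned)
9..41  format  (32B, 1-aligned)
41..42  pitch  (1B, 1-aligned)
42..86  width  (44B, 1-aligned)
86..94  mip_level  (8B, 1-aligned)
94..198  channels  (104B, 1-aligned)
sizeof = 198, alignof = 1

198 bytes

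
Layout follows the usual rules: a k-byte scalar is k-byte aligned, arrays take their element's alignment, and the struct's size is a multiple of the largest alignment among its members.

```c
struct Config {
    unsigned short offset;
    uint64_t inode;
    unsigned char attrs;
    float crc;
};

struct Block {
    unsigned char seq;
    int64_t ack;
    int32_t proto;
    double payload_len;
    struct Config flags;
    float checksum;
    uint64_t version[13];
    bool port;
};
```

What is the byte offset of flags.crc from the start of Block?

Config: @0: offset [2B, align 2] → 2; +6 pad (align 8); @8: inode [8B, align 8] → 16; @16: attrs [1B, align 1] → 17; +3 pad (align 4); @20: crc [4B, align 4] → 24; size 24, align 8
@0: seq [1B, align 1] → 1
+7 pad (align 8)
@8: ack [8B, align 8] → 16
@16: proto [4B, align 4] → 20
+4 pad (align 8)
@24: payload_len [8B, align 8] → 32
@32: flags [24B, align 8] → 56
within Config: crc at 20
32 + 20 = 52

52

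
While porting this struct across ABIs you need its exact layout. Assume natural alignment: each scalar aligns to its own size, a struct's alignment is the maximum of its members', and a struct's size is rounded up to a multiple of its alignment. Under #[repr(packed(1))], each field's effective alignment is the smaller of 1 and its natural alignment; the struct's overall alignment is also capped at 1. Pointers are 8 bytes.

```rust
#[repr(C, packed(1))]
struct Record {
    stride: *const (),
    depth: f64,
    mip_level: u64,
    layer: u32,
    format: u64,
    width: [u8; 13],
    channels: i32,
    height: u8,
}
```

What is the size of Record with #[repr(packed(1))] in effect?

@0: stride [8B, align 1] → 8
@8: depth [8B, align 1] → 16
@16: mip_level [8B, align 1] → 24
@24: layer [4B, align 1] → 28
@28: format [8B, align 1] → 36
@36: width [13B, align 1] → 49
@49: channels [4B, align 1] → 53
@53: height [1B, align 1] → 54
size 54, align 1

54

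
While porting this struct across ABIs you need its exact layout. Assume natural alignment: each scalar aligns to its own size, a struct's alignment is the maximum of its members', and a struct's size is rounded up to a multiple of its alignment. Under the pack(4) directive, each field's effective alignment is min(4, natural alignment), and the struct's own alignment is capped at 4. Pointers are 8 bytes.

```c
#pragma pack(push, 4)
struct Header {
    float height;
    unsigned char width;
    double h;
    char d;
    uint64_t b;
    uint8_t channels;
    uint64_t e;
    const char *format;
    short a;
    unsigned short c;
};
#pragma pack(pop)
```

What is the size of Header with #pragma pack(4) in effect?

0..4  height  (4B, 4-aligned)
4..5  width  (1B, 1-aligned)
5..8  -- padding (3B)
8..16  h  (8B, 4-aligned)
16..17  d  (1B, 1-aligned)
17..20  -- padding (3B)
20..28  b  (8B, 4-aligned)
28..29  channels  (1B, 1-aligned)
29..32  -- padding (3B)
32..40  e  (8B, 4-aligned)
40..48  format  (8B, 4-aligned)
48..50  a  (2B, 2-aligned)
50..52  c  (2B, 2-aligned)
sizeof = 52, alignof = 4

52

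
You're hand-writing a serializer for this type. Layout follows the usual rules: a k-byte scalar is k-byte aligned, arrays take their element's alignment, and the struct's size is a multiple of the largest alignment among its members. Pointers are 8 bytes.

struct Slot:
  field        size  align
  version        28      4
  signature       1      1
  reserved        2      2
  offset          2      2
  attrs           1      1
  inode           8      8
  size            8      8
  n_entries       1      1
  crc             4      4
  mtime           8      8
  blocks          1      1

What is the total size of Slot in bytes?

@0: version [28B, align 4] → 28
@28: signature [1B, align 1] → 29
+1 pad (align 2)
@30: reserved [2B, align 2] → 32
@32: offset [2B, align 2] → 34
@34: attrs [1B, align 1] → 35
+5 pad (align 8)
@40: inode [8B, align 8] → 48
@48: size [8B, align 8] → 56
@56: n_entries [1B, align 1] → 57
+3 pad (align 4)
@60: crc [4B, align 4] → 64
@64: mtime [8B, align 8] → 72
@72: blocks [1B, align 1] → 73
+7 tail pad (align 8)
size 80, align 8

80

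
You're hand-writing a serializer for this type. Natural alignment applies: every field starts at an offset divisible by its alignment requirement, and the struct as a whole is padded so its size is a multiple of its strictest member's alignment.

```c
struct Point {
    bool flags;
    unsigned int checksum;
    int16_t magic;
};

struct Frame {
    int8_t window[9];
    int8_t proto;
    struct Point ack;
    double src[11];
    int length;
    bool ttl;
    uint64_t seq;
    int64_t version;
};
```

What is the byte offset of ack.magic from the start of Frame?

20

Point: flags at 0 (size 1, align 1) → ends 1; pad 3 to align 4 for checksum; checksum at 4 (size 4, align 4) → ends 8; magic at 8 (size 2, align 2) → ends 10; tail pad 2 to reach multiple of 4; total 12 bytes, alignment 4
window at 0 (size 9, align 1) → ends 9
proto at 9 (size 1, align 1) → ends 10
pad 2 to align 4 for ack
ack at 12 (size 12, align 4) → ends 24
within Point: magic at 8
12 + 8 = 20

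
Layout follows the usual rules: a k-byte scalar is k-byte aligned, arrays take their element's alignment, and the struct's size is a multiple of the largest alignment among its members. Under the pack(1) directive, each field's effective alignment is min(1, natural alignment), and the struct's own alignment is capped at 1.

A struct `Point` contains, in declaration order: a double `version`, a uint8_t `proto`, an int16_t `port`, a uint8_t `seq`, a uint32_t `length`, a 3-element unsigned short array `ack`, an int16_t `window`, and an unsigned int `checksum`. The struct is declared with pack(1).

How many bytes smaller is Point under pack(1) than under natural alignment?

4

natural layout:
  0..8  version  (8B, 8-aligned)
  8..9  proto  (1B, 1-aligned)
  9..10  -- padding (1B)
  10..12  port  (2B, 2-aligned)
  12..13  seq  (1B, 1-aligned)
  13..16  -- padding (3B)
  16..20  length  (4B, 4-aligned)
  20..26  ack  (6B, 2-aligned)
  26..28  window  (2B, 2-aligned)
  28..32  checksum  (4B, 4-aligned)
  sizeof = 32, alignof = 8
packed(1) layout:
  0..8  version  (8B, 1-aligned)
  8..9  proto  (1B, 1-aligned)
  9..11  port  (2B, 1-aligned)
  11..12  seq  (1B, 1-aligned)
  12..16  length  (4B, 1-aligned)
  16..22  ack  (6B, 1-aligned)
  22..24  window  (2B, 1-aligned)
  24..28  checksum  (4B, 1-aligned)
  sizeof = 28, alignof = 1
32 − 28 = 4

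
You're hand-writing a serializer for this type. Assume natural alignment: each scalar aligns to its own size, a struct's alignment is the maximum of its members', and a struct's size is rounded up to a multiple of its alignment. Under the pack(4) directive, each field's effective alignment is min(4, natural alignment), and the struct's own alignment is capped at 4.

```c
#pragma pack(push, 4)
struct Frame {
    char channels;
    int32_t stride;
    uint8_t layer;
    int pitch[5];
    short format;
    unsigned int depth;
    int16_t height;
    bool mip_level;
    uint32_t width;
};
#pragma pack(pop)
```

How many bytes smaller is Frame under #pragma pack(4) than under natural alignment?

0

natural layout:
  channels at 0 (size 1, align 1) → ends 1
  pad 3 to align 4 for stride
  stride at 4 (size 4, align 4) → ends 8
  layer at 8 (size 1, align 1) → ends 9
  pad 3 to align 4 for pitch
  pitch at 12 (size 20, align 4) → ends 32
  format at 32 (size 2, align 2) → ends 34
  pad 2 to align 4 for depth
  depth at 36 (size 4, align 4) → ends 40
  height at 40 (size 2, align 2) → ends 42
  mip_level at 42 (size 1, align 1) → ends 43
  pad 1 to align 4 for width
  width at 44 (size 4, align 4) → ends 48
  total 48 bytes, alignment 4
packed(4) layout:
  channels at 0 (size 1, align 1) → ends 1
  pad 3 to align 4 for stride
  stride at 4 (size 4, align 4) → ends 8
  layer at 8 (size 1, align 1) → ends 9
  pad 3 to align 4 for pitch
  pitch at 12 (size 20, align 4) → ends 32
  format at 32 (size 2, align 2) → ends 34
  pad 2 to align 4 for depth
  depth at 36 (size 4, align 4) → ends 40
  height at 40 (size 2, align 2) → ends 42
  mip_level at 42 (size 1, align 1) → ends 43
  pad 1 to align 4 for width
  width at 44 (size 4, align 4) → ends 48
  total 48 bytes, alignment 4
48 − 48 = 0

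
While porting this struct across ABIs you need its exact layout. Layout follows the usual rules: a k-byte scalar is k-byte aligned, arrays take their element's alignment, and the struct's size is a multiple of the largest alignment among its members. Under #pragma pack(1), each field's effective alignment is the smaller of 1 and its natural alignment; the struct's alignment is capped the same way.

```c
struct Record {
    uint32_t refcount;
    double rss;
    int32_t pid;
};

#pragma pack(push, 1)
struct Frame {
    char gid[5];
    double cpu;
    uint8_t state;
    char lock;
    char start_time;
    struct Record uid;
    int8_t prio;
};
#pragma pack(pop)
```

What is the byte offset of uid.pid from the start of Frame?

Record: 0..4  refcount  (4B, 4-aligned); 4..8  -- padding (4B); 8..16  rss  (8B, 8-aligned); 16..20  pid  (4B, 4-aligned); 20..24  -- tail padding (4B); sizeof = 24, alignof = 8
0..5  gid  (5B, 1-aligned)
5..13  cpu  (8B, 1-aligned)
13..14  state  (1B, 1-aligned)
14..15  lock  (1B, 1-aligned)
15..16  start_time  (1B, 1-aligned)
16..40  uid  (24B, 1-aligned)
within Record: pid at 16
16 + 16 = 32

32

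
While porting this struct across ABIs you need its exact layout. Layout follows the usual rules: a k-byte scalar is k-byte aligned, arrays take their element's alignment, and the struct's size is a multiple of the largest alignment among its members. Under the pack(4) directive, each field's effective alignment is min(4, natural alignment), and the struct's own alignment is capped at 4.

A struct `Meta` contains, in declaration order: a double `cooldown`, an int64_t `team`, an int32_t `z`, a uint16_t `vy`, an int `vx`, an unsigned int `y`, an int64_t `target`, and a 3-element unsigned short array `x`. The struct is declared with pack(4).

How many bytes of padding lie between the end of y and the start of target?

0

cooldown at 0 (size 8, align 4) → ends 8
team at 8 (size 8, align 4) → ends 16
z at 16 (size 4, align 4) → ends 20
vy at 20 (size 2, align 2) → ends 22
pad 2 to align 4 for vx
vx at 24 (size 4, align 4) → ends 28
y at 28 (size 4, align 4) → ends 32
target at 32 (size 8, align 4) → ends 40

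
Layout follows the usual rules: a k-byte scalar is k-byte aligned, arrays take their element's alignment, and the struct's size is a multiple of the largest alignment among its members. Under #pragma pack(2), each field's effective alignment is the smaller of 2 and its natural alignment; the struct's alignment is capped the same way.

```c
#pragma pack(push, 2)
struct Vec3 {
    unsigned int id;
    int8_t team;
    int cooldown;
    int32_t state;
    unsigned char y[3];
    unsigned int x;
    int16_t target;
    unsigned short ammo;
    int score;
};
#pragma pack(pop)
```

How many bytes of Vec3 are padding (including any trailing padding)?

2

id at 0 (size 4, align 2) → ends 4
team at 4 (size 1, align 1) → ends 5
pad 1 to align 2 for cooldown
cooldown at 6 (size 4, align 2) → ends 10
state at 10 (size 4, align 2) → ends 14
y at 14 (size 3, align 1) → ends 17
pad 1 to align 2 for x
x at 18 (size 4, align 2) → ends 22
target at 22 (size 2, align 2) → ends 24
ammo at 24 (size 2, align 2) → ends 26
score at 26 (size 4, align 2) → ends 30
total 30 bytes, alignment 2
data bytes 28, size 30 → padding 2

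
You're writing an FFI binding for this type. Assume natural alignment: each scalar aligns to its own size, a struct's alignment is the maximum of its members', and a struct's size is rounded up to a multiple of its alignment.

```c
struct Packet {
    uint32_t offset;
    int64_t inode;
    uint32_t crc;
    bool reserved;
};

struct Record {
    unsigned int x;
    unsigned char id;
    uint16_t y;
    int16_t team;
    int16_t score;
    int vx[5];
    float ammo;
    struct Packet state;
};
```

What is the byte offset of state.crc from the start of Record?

Packet: 0..4  offset  (4B, 4-aligned); 4..8  -- padding (4B); 8..16  inode  (8B, 8-aligned); 16..20  crc  (4B, 4-aligned); 20..21  reserved  (1B, 1-aligned); 21..24  -- tail padding (3B); sizeof = 24, alignof = 8
0..4  x  (4B, 4-aligned)
4..5  id  (1B, 1-aligned)
5..6  -- padding (1B)
6..8  y  (2B, 2-aligned)
8..10  team  (2B, 2-aligned)
10..12  score  (2B, 2-aligned)
12..32  vx  (20B, 4-aligned)
32..36  ammo  (4B, 4-aligned)
36..40  -- padding (4B)
40..64  state  (24B, 8-aligned)
within Packet: crc at 16
40 + 16 = 56

56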